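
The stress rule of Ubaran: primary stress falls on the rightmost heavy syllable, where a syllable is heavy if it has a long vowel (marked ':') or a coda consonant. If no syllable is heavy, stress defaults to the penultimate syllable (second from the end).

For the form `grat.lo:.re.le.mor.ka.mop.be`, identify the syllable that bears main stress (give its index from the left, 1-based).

Weights: 1 grat H, 2 lo: H, 3 re L, 4 le L, 5 mor H, 6 ka L, 7 mop H, 8 be L.
Heavy syllables in the domain: 1, 2, 5, 7. The rightmost is syllable 7 (mop).
Primary stress: syllable 7 → grat.lo:.re.le.mor.ka.ˈmop.be.

7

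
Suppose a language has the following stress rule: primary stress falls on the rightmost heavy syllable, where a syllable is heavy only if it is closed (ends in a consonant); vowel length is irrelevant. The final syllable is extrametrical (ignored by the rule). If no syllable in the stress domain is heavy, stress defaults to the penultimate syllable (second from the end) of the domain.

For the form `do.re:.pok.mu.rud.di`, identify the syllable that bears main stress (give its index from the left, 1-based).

The final syllable (6, di) is extrametrical; the stress domain is syllables 1–5.
Weights: 1 do L, 2 re: L, 3 pok H, 4 mu L, 5 rud H.
Heavy syllables in the domain: 3, 5. The rightmost is syllable 5 (rud).
Primary stress: syllable 5 → do.re:.pok.mu.ˈrud.di.

5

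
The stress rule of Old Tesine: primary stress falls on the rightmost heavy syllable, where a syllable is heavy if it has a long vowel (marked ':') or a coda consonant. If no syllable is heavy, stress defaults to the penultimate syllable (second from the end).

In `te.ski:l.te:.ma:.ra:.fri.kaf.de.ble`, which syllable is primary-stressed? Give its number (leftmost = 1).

7

Weights: 1 te L, 2 ski:l H, 3 te: H, 4 ma: H, 5 ra: H, 6 fri L, 7 kaf H, 8 de L, 9 ble L.
Heavy syllables in the domain: 2, 3, 4, 5, 7. The rightmost is syllable 7 (kaf).
Primary stress: syllable 7 → te.ski:l.te:.ma:.ra:.fri.ˈkaf.de.ble.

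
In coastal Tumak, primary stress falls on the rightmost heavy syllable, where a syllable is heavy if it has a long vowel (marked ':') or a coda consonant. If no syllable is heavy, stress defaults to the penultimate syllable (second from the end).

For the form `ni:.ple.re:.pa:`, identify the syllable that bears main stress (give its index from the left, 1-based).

4

Weights: 1 ni: H, 2 ple L, 3 re: H, 4 pa: H.
Heavy syllables in the domain: 1, 3, 4. The rightmost is syllable 4 (pa:).
Primary stress: syllable 4 → ni:.ple.re:.ˈpa:.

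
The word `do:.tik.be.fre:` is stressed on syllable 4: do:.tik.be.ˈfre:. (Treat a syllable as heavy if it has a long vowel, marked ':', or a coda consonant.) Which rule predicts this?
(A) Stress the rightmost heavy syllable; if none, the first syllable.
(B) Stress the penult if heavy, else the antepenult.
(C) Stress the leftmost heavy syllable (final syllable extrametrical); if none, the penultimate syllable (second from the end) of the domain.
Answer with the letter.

Rule A → syllable 4 ✓.
Rule B → syllable 2 (observed: 4).
Rule C → syllable 1 (observed: 4).

A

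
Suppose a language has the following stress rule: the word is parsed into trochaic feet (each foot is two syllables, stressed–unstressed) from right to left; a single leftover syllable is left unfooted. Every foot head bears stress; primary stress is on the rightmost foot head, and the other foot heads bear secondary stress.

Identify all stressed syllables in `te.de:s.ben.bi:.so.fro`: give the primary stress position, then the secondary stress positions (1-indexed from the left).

primary 5, secondary 1, 3

Parse right to left into trochaic (ˈσσ) feet: (ˈte.de:s) (ˈben.bi:) (ˈso.fro).
Foot heads (stressed positions): 1, 3, 5.
End Rule Rightmost: primary stress on the rightmost head = syllable 5.
Secondary stress on 1, 3: ˌte.de:s.ˌben.bi:.ˈso.fro.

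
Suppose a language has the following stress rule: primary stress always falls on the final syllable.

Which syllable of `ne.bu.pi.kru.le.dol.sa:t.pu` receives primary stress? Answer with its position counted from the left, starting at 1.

8

The word has 8 syllables; the final syllable is syllable 8 (pu).
Primary stress: syllable 8 → ne.bu.pi.kru.le.dol.sa:t.ˈpu.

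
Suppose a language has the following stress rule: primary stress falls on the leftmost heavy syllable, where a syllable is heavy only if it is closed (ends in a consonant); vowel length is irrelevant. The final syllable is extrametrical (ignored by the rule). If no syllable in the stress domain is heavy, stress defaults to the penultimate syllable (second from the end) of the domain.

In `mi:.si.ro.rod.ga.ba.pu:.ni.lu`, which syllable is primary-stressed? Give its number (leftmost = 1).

The final syllable (9, lu) is extrametrical; the stress domain is syllables 1–8.
Weights: 1 mi: L, 2 si L, 3 ro L, 4 rod H, 5 ga L, 6 ba L, 7 pu: L, 8 ni L.
Heavy syllables in the domain: 4. The leftmost is syllable 4 (rod).
Primary stress: syllable 4 → mi:.si.ro.ˈrod.ga.ba.pu:.ni.lu.

4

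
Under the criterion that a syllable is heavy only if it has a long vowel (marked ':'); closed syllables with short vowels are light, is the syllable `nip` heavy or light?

light

`nip`: short vowel, closed (coda /p/). Short vowel → light.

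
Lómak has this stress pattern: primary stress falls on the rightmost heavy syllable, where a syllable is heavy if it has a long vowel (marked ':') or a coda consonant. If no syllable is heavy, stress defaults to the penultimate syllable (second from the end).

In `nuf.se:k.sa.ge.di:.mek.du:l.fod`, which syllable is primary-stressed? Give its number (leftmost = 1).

Weights: 1 nuf H, 2 se:k H, 3 sa L, 4 ge L, 5 di: H, 6 mek H, 7 du:l H, 8 fod H.
Heavy syllables in the domain: 1, 2, 5, 6, 7, 8. The rightmost is syllable 8 (fod).
Primary stress: syllable 8 → nuf.se:k.sa.ge.di:.mek.du:l.ˈfod.

8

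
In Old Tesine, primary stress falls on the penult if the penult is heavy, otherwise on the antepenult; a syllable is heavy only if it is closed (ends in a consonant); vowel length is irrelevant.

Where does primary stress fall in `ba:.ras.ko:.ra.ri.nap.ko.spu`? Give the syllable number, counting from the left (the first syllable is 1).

Weights: 6 nap H, 7 ko L, 8 spu L.
The penult (syllable 7, ko) is light, so stress falls on the antepenult (syllable 6, nap).
Primary stress: syllable 6 → ba:.ras.ko:.ra.ri.ˈnap.ko.spu.

6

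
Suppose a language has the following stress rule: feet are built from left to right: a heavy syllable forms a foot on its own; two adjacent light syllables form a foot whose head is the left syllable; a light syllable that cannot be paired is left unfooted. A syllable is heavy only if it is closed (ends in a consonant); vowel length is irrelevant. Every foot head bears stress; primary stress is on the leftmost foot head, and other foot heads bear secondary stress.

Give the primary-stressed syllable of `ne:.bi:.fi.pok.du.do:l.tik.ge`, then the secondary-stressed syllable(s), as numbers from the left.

primary 1, secondary 4, 6, 7

Weights: 1 ne: L, 2 bi: L, 3 fi L, 4 pok H, 5 du L, 6 do:l H, 7 tik H, 8 ge L.
Parse left to right (heavy = foot alone; LL = one foot; stranded L unfooted): (ˈne:.bi:) fi (ˈpok) du (ˈdo:l) (ˈtik) ge.
Foot heads: 1, 4, 6, 7.
Primary stress on the leftmost head = syllable 1.
Secondary stress on 4, 6, 7: ˈne:.bi:.fi.ˌpok.du.ˌdo:l.ˌtik.ge.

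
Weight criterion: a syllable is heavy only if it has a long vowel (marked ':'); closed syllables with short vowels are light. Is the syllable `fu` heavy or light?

light

`fu`: short vowel, open (no coda). Short vowel → light.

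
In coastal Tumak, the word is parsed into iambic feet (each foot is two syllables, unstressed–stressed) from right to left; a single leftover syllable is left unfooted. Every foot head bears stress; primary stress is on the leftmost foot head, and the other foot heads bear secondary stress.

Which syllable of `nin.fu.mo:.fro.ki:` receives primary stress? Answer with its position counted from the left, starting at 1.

3

Parse right to left into iambic (σˈσ) feet: nin (fu.ˈmo:) (fro.ˈki:). Syllable 1 is left unfooted.
Foot heads (stressed positions): 3, 5.
End Rule Leftmost: primary stress on the leftmost head = syllable 3.
Primary stress: syllable 3 → nin.fu.ˈmo:.fro.ki:.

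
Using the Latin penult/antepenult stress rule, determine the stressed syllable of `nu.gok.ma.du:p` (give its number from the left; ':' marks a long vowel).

2

Classical Latin: stress the penult if heavy (long vowel or closed), else the antepenult.
Weights: 2 gok H, 3 ma L, 4 du:p H.
The penult (syllable 3, ma) is light, so stress falls on the antepenult (syllable 2, gok).
Stress on syllable 2: nu.ˈgok.ma.du:p.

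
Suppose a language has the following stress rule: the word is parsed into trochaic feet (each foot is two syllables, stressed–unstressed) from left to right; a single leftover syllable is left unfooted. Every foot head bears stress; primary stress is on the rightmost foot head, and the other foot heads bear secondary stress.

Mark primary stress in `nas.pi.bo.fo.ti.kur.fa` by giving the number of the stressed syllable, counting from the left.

Parse left to right into trochaic (ˈσσ) feet: (ˈnas.pi) (ˈbo.fo) (ˈti.kur) fa. Syllable 7 is left unfooted.
Foot heads (stressed positions): 1, 3, 5.
End Rule Rightmost: primary stress on the rightmost head = syllable 5.
Primary stress: syllable 5 → nas.pi.bo.fo.ˈti.kur.fa.

5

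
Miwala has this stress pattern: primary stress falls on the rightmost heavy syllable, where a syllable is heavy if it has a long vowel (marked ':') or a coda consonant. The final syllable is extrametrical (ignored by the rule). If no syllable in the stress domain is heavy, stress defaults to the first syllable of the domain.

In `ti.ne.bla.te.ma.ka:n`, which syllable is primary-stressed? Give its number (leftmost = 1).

1

The final syllable (6, ka:n) is extrametrical; the stress domain is syllables 1–5.
Weights: 1 ti L, 2 ne L, 3 bla L, 4 te L, 5 ma L.
No heavy syllable in the domain; default to the first syllable of the domain = syllable 1.
Primary stress: syllable 1 → ˈti.ne.bla.te.ma.ka:n.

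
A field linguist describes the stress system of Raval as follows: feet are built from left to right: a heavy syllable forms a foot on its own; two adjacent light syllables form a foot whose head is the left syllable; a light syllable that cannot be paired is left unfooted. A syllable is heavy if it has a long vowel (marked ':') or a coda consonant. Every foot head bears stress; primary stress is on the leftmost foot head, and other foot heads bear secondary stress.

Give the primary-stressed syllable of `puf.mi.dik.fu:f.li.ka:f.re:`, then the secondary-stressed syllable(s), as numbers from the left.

primary 1, secondary 3, 4, 6, 7

Weights: 1 puf H, 2 mi L, 3 dik H, 4 fu:f H, 5 li L, 6 ka:f H, 7 re: H.
Parse left to right (heavy = foot alone; LL = one foot; stranded L unfooted): (ˈpuf) mi (ˈdik) (ˈfu:f) li (ˈka:f) (ˈre:).
Foot heads: 1, 3, 4, 6, 7.
Primary stress on the leftmost head = syllable 1.
Secondary stress on 3, 4, 6, 7: ˈpuf.mi.ˌdik.ˌfu:f.li.ˌka:f.ˌre:.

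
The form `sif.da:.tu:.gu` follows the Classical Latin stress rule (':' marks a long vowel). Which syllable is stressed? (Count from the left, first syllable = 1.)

Classical Latin: stress the penult if heavy (long vowel or closed), else the antepenult.
Weights: 2 da: H, 3 tu: H, 4 gu L.
The penult (syllable 3, tu:) is heavy, so it takes stress.
Stress on syllable 3: sif.da:.ˈtu:.gu.

3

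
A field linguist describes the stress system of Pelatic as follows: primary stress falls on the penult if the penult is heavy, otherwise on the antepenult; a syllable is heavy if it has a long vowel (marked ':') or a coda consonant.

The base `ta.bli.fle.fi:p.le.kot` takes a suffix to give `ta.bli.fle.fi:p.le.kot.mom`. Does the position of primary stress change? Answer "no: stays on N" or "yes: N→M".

Base `ta.bli.fle.fi:p.le.kot` (6 syllables):
  Weights: 4 fi:p H, 5 le L, 6 kot H.
  The penult (syllable 5, le) is light, so stress falls on the antepenult (syllable 4, fi:p).
  → primary stress on syllable 4.
Suffixed `ta.bli.fle.fi:p.le.kot.mom` (7 syllables):
  Weights: 5 le L, 6 kot H, 7 mom H.
  The penult (syllable 6, kot) is heavy, so it takes stress.
  → primary stress on syllable 6.

yes: 4→6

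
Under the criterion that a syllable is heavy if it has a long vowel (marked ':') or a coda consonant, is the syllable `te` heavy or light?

light

`te`: short vowel, open (no coda). Short vowel, open → light.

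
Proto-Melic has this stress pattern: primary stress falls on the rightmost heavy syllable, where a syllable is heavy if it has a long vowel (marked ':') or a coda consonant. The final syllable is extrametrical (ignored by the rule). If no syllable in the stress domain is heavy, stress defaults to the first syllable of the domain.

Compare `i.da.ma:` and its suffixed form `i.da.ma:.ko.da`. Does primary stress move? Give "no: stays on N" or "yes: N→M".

Base `i.da.ma:` (3 syllables):
  The final syllable (3, ma:) is extrametrical; the stress domain is syllables 1–2.
  Weights: 1 i L, 2 da L.
  No heavy syllable in the domain; default to the first syllable of the domain = syllable 1.
  → primary stress on syllable 1.
Suffixed `i.da.ma:.ko.da` (5 syllables):
  The final syllable (5, da) is extrametrical; the stress domain is syllables 1–4.
  Weights: 1 i L, 2 da L, 3 ma: H, 4 ko L.
  Heavy syllables in the domain: 3. The rightmost is syllable 3 (ma:).
  → primary stress on syllable 3.

yes: 1→3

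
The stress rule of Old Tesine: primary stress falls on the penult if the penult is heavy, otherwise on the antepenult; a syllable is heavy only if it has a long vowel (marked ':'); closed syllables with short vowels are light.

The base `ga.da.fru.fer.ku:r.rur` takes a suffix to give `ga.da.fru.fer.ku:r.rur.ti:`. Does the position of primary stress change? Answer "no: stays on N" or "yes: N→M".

no: stays on 5

Base `ga.da.fru.fer.ku:r.rur` (6 syllables):
  Weights: 4 fer L, 5 ku:r H, 6 rur L.
  The penult (syllable 5, ku:r) is heavy, so it takes stress.
  → primary stress on syllable 5.
Suffixed `ga.da.fru.fer.ku:r.rur.ti:` (7 syllables):
  Weights: 5 ku:r H, 6 rur L, 7 ti: H.
  The penult (syllable 6, rur) is light, so stress falls on the antepenult (syllable 5, ku:r).
  → primary stress on syllable 5.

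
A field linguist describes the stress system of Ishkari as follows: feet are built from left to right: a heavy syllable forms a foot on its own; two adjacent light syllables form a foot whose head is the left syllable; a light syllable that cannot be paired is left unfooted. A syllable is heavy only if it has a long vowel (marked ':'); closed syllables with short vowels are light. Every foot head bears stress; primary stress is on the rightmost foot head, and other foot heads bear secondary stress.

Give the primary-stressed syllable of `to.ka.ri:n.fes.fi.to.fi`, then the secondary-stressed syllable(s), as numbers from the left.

Weights: 1 to L, 2 ka L, 3 ri:n H, 4 fes L, 5 fi L, 6 to L, 7 fi L.
Parse left to right (heavy = foot alone; LL = one foot; stranded L unfooted): (ˈto.ka) (ˈri:n) (ˈfes.fi) (ˈto.fi).
Foot heads: 1, 3, 4, 6.
Primary stress on the rightmost head = syllable 6.
Secondary stress on 1, 3, 4: ˌto.ka.ˌri:n.ˌfes.fi.ˈto.fi.

primary 6, secondary 1, 3, 4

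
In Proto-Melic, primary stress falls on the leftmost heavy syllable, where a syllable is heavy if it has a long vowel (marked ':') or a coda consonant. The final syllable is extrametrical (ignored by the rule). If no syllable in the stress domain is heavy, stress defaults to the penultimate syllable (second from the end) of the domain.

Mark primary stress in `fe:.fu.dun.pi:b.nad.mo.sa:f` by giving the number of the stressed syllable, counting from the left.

The final syllable (7, sa:f) is extrametrical; the stress domain is syllables 1–6.
Weights: 1 fe: H, 2 fu L, 3 dun H, 4 pi:b H, 5 nad H, 6 mo L.
Heavy syllables in the domain: 1, 3, 4, 5. The leftmost is syllable 1 (fe:).
Primary stress: syllable 1 → ˈfe:.fu.dun.pi:b.nad.mo.sa:f.

1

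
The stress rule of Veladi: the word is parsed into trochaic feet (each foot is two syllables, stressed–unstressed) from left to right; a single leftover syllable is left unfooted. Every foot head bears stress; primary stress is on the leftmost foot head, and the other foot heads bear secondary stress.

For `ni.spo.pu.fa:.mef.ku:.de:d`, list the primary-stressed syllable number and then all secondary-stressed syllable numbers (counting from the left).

primary 1, secondary 3, 5

Parse left to right into trochaic (ˈσσ) feet: (ˈni.spo) (ˈpu.fa:) (ˈmef.ku:) de:d. Syllable 7 is left unfooted.
Foot heads (stressed positions): 1, 3, 5.
End Rule Leftmost: primary stress on the leftmost head = syllable 1.
Secondary stress on 3, 5: ˈni.spo.ˌpu.fa:.ˌmef.ku:.de:d.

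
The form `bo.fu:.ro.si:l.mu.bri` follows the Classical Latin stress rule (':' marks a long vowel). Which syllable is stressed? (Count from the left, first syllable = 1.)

Classical Latin: stress the penult if heavy (long vowel or closed), else the antepenult.
Weights: 4 si:l H, 5 mu L, 6 bri L.
The penult (syllable 5, mu) is light, so stress falls on the antepenult (syllable 4, si:l).
Stress on syllable 4: bo.fu:.ro.ˈsi:l.mu.bri.

4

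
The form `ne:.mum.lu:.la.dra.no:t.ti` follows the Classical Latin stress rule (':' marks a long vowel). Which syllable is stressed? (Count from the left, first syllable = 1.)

Classical Latin: stress the penult if heavy (long vowel or closed), else the antepenult.
Weights: 5 dra L, 6 no:t H, 7 ti L.
The penult (syllable 6, no:t) is heavy, so it takes stress.
Stress on syllable 6: ne:.mum.lu:.la.dra.ˈno:t.ti.

6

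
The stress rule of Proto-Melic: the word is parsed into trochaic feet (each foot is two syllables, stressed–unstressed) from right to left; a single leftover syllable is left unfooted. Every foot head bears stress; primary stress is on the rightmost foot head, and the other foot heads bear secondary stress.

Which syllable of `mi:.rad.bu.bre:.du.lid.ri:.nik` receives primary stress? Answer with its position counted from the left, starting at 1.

Parse right to left into trochaic (ˈσσ) feet: (ˈmi:.rad) (ˈbu.bre:) (ˈdu.lid) (ˈri:.nik).
Foot heads (stressed positions): 1, 3, 5, 7.
End Rule Rightmost: primary stress on the rightmost head = syllable 7.
Primary stress: syllable 7 → mi:.rad.bu.bre:.du.lid.ˈri:.nik.

7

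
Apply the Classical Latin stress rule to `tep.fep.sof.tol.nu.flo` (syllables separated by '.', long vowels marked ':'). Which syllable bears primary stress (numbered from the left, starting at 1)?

4

Classical Latin: stress the penult if heavy (long vowel or closed), else the antepenult.
Weights: 4 tol H, 5 nu L, 6 flo L.
The penult (syllable 5, nu) is light, so stress falls on the antepenult (syllable 4, tol).
Stress on syllable 4: tep.fep.sof.ˈtol.nu.flo.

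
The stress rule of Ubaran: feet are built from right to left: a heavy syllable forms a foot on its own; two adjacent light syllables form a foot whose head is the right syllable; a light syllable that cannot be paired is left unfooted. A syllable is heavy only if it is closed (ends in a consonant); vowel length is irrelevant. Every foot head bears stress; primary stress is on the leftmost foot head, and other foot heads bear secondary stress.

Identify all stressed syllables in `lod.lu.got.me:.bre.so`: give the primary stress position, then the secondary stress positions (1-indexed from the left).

primary 1, secondary 3, 6

Weights: 1 lod H, 2 lu L, 3 got H, 4 me: L, 5 bre L, 6 so L.
Parse right to left (heavy = foot alone; LL = one foot; stranded L unfooted): (ˈlod) lu (ˈgot) me: (bre.ˈso).
Foot heads: 1, 3, 6.
Primary stress on the leftmost head = syllable 1.
Secondary stress on 3, 6: ˈlod.lu.ˌgot.me:.bre.ˌso.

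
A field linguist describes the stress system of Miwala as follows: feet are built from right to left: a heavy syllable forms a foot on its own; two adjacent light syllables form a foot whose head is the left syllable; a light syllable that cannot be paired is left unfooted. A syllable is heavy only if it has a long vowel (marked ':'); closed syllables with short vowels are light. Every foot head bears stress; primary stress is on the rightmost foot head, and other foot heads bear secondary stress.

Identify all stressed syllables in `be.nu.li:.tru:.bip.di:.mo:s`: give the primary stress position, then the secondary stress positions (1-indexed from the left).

primary 7, secondary 1, 3, 4, 6

Weights: 1 be L, 2 nu L, 3 li: H, 4 tru: H, 5 bip L, 6 di: H, 7 mo:s H.
Parse right to left (heavy = foot alone; LL = one foot; stranded L unfooted): (ˈbe.nu) (ˈli:) (ˈtru:) bip (ˈdi:) (ˈmo:s).
Foot heads: 1, 3, 4, 6, 7.
Primary stress on the rightmost head = syllable 7.
Secondary stress on 1, 3, 4, 6: ˌbe.nu.ˌli:.ˌtru:.bip.ˌdi:.ˈmo:s.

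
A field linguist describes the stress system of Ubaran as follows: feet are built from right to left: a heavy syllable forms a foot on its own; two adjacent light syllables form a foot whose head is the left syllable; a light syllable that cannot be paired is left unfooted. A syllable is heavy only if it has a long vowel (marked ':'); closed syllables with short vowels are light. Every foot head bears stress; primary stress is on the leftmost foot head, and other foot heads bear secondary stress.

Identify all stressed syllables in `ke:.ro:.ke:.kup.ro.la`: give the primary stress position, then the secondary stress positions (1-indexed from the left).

primary 1, secondary 2, 3, 5

Weights: 1 ke: H, 2 ro: H, 3 ke: H, 4 kup L, 5 ro L, 6 la L.
Parse right to left (heavy = foot alone; LL = one foot; stranded L unfooted): (ˈke:) (ˈro:) (ˈke:) kup (ˈro.la).
Foot heads: 1, 2, 3, 5.
Primary stress on the leftmost head = syllable 1.
Secondary stress on 2, 3, 5: ˈke:.ˌro:.ˌke:.kup.ˌro.la.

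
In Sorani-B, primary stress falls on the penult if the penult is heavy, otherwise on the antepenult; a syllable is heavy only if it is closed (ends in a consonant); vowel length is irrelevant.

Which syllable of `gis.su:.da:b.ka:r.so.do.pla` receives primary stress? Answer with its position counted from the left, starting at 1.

Weights: 5 so L, 6 do L, 7 pla L.
The penult (syllable 6, do) is light, so stress falls on the antepenult (syllable 5, so).
Primary stress: syllable 5 → gis.su:.da:b.ka:r.ˈso.do.pla.

5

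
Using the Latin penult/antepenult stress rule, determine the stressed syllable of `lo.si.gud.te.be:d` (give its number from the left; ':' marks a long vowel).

3

Classical Latin: stress the penult if heavy (long vowel or closed), else the antepenult.
Weights: 3 gud H, 4 te L, 5 be:d H.
The penult (syllable 4, te) is light, so stress falls on the antepenult (syllable 3, gud).
Stress on syllable 3: lo.si.ˈgud.te.be:d.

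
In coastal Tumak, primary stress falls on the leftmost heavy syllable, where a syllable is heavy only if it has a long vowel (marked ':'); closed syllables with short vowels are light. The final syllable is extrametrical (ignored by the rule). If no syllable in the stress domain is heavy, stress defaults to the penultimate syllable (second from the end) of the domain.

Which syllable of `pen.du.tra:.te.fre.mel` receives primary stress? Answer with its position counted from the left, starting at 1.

3

The final syllable (6, mel) is extrametrical; the stress domain is syllables 1–5.
Weights: 1 pen L, 2 du L, 3 tra: H, 4 te L, 5 fre L.
Heavy syllables in the domain: 3. The leftmost is syllable 3 (tra:).
Primary stress: syllable 3 → pen.du.ˈtra:.te.fre.mel.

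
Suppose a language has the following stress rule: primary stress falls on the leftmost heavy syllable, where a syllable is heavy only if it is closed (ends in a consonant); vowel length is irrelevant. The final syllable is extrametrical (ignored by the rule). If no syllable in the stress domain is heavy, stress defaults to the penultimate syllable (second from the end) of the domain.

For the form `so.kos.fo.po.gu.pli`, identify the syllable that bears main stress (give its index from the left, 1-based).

2

The final syllable (6, pli) is extrametrical; the stress domain is syllables 1–5.
Weights: 1 so L, 2 kos H, 3 fo L, 4 po L, 5 gu L.
Heavy syllables in the domain: 2. The leftmost is syllable 2 (kos).
Primary stress: syllable 2 → so.ˈkos.fo.po.gu.pli.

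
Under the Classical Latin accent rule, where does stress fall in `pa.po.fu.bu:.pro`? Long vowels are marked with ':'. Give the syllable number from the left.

Classical Latin: stress the penult if heavy (long vowel or closed), else the antepenult.
Weights: 3 fu L, 4 bu: H, 5 pro L.
The penult (syllable 4, bu:) is heavy, so it takes stress.
Stress on syllable 4: pa.po.fu.ˈbu:.pro.

4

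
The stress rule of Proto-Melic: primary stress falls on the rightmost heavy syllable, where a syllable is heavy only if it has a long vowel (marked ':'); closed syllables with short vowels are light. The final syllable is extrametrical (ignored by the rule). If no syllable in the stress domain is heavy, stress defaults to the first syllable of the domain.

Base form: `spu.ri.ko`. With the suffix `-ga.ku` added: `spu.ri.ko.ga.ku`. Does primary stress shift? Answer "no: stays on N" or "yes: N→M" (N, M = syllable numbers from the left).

no: stays on 1

Base `spu.ri.ko` (3 syllables):
  The final syllable (3, ko) is extrametrical; the stress domain is syllables 1–2.
  Weights: 1 spu L, 2 ri L.
  No heavy syllable in the domain; default to the first syllable of the domain = syllable 1.
  → primary stress on syllable 1.
Suffixed `spu.ri.ko.ga.ku` (5 syllables):
  The final syllable (5, ku) is extrametrical; the stress domain is syllables 1–4.
  Weights: 1 spu L, 2 ri L, 3 ko L, 4 ga L.
  No heavy syllable in the domain; default to the first syllable of the domain = syllable 1.
  → primary stress on syllable 1.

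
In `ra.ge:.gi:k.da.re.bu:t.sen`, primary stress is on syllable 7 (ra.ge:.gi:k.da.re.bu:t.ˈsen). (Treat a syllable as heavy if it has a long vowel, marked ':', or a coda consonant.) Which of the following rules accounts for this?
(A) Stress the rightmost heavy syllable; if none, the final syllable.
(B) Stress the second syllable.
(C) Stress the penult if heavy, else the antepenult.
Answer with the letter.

Rule A → syllable 7 ✓.
Rule B → syllable 2 (observed: 7).
Rule C → syllable 6 (observed: 7).

A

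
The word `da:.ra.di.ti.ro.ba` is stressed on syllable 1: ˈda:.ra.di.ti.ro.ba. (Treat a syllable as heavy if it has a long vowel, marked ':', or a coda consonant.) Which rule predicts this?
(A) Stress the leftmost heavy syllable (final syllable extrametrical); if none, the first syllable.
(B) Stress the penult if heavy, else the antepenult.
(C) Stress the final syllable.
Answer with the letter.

Rule A → syllable 1 ✓.
Rule B → syllable 4 (observed: 1).
Rule C → syllable 6 (observed: 1).

A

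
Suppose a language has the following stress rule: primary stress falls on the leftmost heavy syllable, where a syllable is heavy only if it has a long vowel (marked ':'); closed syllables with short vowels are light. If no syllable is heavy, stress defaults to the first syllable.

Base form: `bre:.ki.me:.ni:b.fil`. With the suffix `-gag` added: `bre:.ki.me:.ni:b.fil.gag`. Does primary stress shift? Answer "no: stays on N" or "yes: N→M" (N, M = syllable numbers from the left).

no: stays on 1

Base `bre:.ki.me:.ni:b.fil` (5 syllables):
  Weights: 1 bre: H, 2 ki L, 3 me: H, 4 ni:b H, 5 fil L.
  Heavy syllables in the domain: 1, 3, 4. The leftmost is syllable 1 (bre:).
  → primary stress on syllable 1.
Suffixed `bre:.ki.me:.ni:b.fil.gag` (6 syllables):
  Weights: 1 bre: H, 2 ki L, 3 me: H, 4 ni:b H, 5 fil L, 6 gag L.
  Heavy syllables in the domain: 1, 3, 4. The leftmost is syllable 1 (bre:).
  → primary stress on syllable 1.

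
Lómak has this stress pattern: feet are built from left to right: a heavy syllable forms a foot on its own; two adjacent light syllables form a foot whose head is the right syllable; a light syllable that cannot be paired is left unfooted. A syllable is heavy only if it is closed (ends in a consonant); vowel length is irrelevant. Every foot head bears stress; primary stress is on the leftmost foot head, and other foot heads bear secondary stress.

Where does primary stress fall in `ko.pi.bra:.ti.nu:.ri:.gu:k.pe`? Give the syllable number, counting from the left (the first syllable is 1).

Weights: 1 ko L, 2 pi L, 3 bra: L, 4 ti L, 5 nu: L, 6 ri: L, 7 gu:k H, 8 pe L.
Parse left to right (heavy = foot alone; LL = one foot; stranded L unfooted): (ko.ˈpi) (bra:.ˈti) (nu:.ˈri:) (ˈgu:k) pe.
Foot heads: 2, 4, 6, 7.
Primary stress on the leftmost head = syllable 2.
Primary stress: syllable 2 → ko.ˈpi.bra:.ti.nu:.ri:.gu:k.pe.

2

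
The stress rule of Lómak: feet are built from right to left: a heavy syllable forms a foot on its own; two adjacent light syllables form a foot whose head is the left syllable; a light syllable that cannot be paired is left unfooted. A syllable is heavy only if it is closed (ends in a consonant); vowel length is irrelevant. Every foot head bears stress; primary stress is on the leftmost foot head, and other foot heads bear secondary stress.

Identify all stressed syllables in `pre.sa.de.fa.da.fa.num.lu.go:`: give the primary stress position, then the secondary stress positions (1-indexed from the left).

Weights: 1 pre L, 2 sa L, 3 de L, 4 fa L, 5 da L, 6 fa L, 7 num H, 8 lu L, 9 go: L.
Parse right to left (heavy = foot alone; LL = one foot; stranded L unfooted): (ˈpre.sa) (ˈde.fa) (ˈda.fa) (ˈnum) (ˈlu.go:).
Foot heads: 1, 3, 5, 7, 8.
Primary stress on the leftmost head = syllable 1.
Secondary stress on 3, 5, 7, 8: ˈpre.sa.ˌde.fa.ˌda.fa.ˌnum.ˌlu.go:.

primary 1, secondary 3, 5, 7, 8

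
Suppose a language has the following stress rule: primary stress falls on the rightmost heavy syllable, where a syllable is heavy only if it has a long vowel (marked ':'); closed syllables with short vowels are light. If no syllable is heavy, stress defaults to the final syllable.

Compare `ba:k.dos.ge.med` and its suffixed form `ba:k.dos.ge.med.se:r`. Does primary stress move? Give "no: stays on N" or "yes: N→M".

Base `ba:k.dos.ge.med` (4 syllables):
  Weights: 1 ba:k H, 2 dos L, 3 ge L, 4 med L.
  Heavy syllables in the domain: 1. The rightmost is syllable 1 (ba:k).
  → primary stress on syllable 1.
Suffixed `ba:k.dos.ge.med.se:r` (5 syllables):
  Weights: 1 ba:k H, 2 dos L, 3 ge L, 4 med L, 5 se:r H.
  Heavy syllables in the domain: 1, 5. The rightmost is syllable 5 (se:r).
  → primary stress on syllable 5.

yes: 1→5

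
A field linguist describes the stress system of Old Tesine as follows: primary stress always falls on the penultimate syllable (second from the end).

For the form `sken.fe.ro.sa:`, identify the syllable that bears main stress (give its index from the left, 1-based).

The word has 4 syllables; the penultimate syllable (second from the end) is syllable 3 (ro).
Primary stress: syllable 3 → sken.fe.ˈro.sa:.

3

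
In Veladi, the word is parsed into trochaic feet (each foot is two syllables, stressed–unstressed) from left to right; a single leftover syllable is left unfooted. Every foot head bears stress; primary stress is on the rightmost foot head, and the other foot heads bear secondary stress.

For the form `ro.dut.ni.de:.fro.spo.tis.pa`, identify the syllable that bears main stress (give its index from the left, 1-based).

7

Parse left to right into trochaic (ˈσσ) feet: (ˈro.dut) (ˈni.de:) (ˈfro.spo) (ˈtis.pa).
Foot heads (stressed positions): 1, 3, 5, 7.
End Rule Rightmost: primary stress on the rightmost head = syllable 7.
Primary stress: syllable 7 → ro.dut.ni.de:.fro.spo.ˈtis.pa.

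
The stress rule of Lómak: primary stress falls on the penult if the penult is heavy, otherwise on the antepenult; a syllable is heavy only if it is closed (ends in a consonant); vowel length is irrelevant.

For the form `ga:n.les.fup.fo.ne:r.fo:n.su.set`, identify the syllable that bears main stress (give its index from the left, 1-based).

6

Weights: 6 fo:n H, 7 su L, 8 set H.
The penult (syllable 7, su) is light, so stress falls on the antepenult (syllable 6, fo:n).
Primary stress: syllable 6 → ga:n.les.fup.fo.ne:r.ˈfo:n.su.set.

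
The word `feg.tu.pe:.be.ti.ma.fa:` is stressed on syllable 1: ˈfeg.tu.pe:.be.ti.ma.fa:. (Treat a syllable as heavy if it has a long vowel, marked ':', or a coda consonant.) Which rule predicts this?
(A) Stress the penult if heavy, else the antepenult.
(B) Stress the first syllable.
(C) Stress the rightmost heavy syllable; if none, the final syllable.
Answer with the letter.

B

Rule A → syllable 5 (observed: 1).
Rule B → syllable 1 ✓.
Rule C → syllable 7 (observed: 1).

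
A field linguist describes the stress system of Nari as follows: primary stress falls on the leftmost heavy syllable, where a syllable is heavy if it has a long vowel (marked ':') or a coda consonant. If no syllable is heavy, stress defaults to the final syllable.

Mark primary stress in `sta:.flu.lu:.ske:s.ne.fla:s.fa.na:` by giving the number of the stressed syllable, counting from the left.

1

Weights: 1 sta: H, 2 flu L, 3 lu: H, 4 ske:s H, 5 ne L, 6 fla:s H, 7 fa L, 8 na: H.
Heavy syllables in the domain: 1, 3, 4, 6, 8. The leftmost is syllable 1 (sta:).
Primary stress: syllable 1 → ˈsta:.flu.lu:.ske:s.ne.fla:s.fa.na:.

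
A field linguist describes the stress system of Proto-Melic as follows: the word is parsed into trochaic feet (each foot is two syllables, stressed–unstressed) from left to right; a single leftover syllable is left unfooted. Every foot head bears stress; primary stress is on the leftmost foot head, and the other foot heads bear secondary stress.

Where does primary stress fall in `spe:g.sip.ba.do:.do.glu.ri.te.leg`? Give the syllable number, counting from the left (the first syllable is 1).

1

Parse left to right into trochaic (ˈσσ) feet: (ˈspe:g.sip) (ˈba.do:) (ˈdo.glu) (ˈri.te) leg. Syllable 9 is left unfooted.
Foot heads (stressed positions): 1, 3, 5, 7.
End Rule Leftmost: primary stress on the leftmost head = syllable 1.
Primary stress: syllable 1 → ˈspe:g.sip.ba.do:.do.glu.ri.te.leg.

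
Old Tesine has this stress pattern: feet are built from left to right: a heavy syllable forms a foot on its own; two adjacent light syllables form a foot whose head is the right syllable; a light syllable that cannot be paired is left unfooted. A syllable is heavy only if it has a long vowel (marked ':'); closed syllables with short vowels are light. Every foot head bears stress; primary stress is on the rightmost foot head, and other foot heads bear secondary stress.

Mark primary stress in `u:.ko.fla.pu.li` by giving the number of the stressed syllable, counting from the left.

Weights: 1 u: H, 2 ko L, 3 fla L, 4 pu L, 5 li L.
Parse left to right (heavy = foot alone; LL = one foot; stranded L unfooted): (ˈu:) (ko.ˈfla) (pu.ˈli).
Foot heads: 1, 3, 5.
Primary stress on the rightmost head = syllable 5.
Primary stress: syllable 5 → u:.ko.fla.pu.ˈli.

5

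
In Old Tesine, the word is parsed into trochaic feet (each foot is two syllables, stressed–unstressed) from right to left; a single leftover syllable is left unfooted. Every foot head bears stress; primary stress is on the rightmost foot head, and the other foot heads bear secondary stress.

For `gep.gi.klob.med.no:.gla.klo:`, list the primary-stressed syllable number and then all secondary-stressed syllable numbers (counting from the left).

primary 6, secondary 2, 4

Parse right to left into trochaic (ˈσσ) feet: gep (ˈgi.klob) (ˈmed.no:) (ˈgla.klo:). Syllable 1 is left unfooted.
Foot heads (stressed positions): 2, 4, 6.
End Rule Rightmost: primary stress on the rightmost head = syllable 6.
Secondary stress on 2, 4: gep.ˌgi.klob.ˌmed.no:.ˈgla.klo:.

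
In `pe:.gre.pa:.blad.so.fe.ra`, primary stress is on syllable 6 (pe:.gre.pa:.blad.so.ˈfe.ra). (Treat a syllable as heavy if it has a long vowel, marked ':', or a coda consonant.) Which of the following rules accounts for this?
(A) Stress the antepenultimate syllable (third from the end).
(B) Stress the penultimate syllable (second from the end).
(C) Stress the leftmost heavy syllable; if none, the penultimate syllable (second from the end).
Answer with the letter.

Rule A → syllable 5 (observed: 6).
Rule B → syllable 6 ✓.
Rule C → syllable 1 (observed: 6).

B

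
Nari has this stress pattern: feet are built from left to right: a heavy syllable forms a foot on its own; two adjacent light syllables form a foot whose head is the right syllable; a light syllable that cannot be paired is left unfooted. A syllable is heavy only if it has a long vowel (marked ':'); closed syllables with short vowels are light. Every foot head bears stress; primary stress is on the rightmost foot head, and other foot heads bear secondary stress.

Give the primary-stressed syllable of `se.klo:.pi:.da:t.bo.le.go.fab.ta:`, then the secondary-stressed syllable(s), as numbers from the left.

Weights: 1 se L, 2 klo: H, 3 pi: H, 4 da:t H, 5 bo L, 6 le L, 7 go L, 8 fab L, 9 ta: H.
Parse left to right (heavy = foot alone; LL = one foot; stranded L unfooted): se (ˈklo:) (ˈpi:) (ˈda:t) (bo.ˈle) (go.ˈfab) (ˈta:).
Foot heads: 2, 3, 4, 6, 8, 9.
Primary stress on the rightmost head = syllable 9.
Secondary stress on 2, 3, 4, 6, 8: se.ˌklo:.ˌpi:.ˌda:t.bo.ˌle.go.ˌfab.ˈta:.

primary 9, secondary 2, 3, 4, 6, 8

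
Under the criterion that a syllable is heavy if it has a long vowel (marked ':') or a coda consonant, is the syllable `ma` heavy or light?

light

`ma`: short vowel, open (no coda). Short vowel, open → light.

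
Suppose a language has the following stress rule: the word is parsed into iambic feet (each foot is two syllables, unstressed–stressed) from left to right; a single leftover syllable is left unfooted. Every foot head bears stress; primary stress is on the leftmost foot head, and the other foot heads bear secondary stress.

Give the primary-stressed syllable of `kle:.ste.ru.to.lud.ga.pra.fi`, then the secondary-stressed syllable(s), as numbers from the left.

Parse left to right into iambic (σˈσ) feet: (kle:.ˈste) (ru.ˈto) (lud.ˈga) (pra.ˈfi).
Foot heads (stressed positions): 2, 4, 6, 8.
End Rule Leftmost: primary stress on the leftmost head = syllable 2.
Secondary stress on 4, 6, 8: kle:.ˈste.ru.ˌto.lud.ˌga.pra.ˌfi.

primary 2, secondary 4, 6, 8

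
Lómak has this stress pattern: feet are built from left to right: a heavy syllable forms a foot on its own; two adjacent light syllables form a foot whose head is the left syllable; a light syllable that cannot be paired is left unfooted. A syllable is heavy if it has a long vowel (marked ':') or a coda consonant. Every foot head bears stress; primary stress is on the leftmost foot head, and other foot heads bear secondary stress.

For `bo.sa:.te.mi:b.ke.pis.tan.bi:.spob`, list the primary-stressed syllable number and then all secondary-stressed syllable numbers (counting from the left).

Weights: 1 bo L, 2 sa: H, 3 te L, 4 mi:b H, 5 ke L, 6 pis H, 7 tan H, 8 bi: H, 9 spob H.
Parse left to right (heavy = foot alone; LL = one foot; stranded L unfooted): bo (ˈsa:) te (ˈmi:b) ke (ˈpis) (ˈtan) (ˈbi:) (ˈspob).
Foot heads: 2, 4, 6, 7, 8, 9.
Primary stress on the leftmost head = syllable 2.
Secondary stress on 4, 6, 7, 8, 9: bo.ˈsa:.te.ˌmi:b.ke.ˌpis.ˌtan.ˌbi:.ˌspob.

primary 2, secondary 4, 6, 7, 8, 9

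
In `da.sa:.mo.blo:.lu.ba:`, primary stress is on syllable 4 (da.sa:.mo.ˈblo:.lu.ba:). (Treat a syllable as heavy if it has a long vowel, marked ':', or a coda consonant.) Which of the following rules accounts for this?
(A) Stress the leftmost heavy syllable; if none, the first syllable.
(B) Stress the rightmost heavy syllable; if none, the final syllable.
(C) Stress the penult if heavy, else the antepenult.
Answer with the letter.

Rule A → syllable 2 (observed: 4).
Rule B → syllable 6 (observed: 4).
Rule C → syllable 4 ✓.

C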